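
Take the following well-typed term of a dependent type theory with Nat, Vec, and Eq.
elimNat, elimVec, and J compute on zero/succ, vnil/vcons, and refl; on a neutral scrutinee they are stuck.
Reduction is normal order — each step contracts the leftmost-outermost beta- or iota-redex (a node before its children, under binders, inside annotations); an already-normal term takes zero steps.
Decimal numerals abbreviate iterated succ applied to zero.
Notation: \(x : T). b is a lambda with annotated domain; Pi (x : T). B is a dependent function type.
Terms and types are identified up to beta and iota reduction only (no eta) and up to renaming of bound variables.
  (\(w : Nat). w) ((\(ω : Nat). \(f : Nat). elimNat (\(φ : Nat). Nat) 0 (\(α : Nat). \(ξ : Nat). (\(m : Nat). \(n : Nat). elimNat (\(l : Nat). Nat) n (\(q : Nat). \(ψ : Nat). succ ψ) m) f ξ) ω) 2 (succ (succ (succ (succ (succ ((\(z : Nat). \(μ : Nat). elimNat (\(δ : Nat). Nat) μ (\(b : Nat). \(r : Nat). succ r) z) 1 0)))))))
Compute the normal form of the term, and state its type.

resulting normal form:
  12
inferred type:
  Nat
observation: 64 normal-order steps separate the term from its normal form.


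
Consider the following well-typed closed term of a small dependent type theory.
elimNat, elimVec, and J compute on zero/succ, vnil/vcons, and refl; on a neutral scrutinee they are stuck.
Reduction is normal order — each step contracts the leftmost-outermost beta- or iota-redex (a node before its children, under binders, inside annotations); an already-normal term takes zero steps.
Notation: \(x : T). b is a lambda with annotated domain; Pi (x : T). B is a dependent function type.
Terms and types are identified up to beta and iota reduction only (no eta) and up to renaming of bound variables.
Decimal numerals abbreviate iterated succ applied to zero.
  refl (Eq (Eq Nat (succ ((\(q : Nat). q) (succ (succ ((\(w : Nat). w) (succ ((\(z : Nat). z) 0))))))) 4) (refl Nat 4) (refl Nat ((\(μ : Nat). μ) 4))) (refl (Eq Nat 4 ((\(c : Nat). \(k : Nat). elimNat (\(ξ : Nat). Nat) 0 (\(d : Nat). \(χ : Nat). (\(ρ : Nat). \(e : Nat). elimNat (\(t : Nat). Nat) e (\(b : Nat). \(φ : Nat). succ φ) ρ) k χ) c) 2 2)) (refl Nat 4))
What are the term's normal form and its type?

normal form:
  refl (Eq (Eq Nat 4 4) (refl Nat 4) (refl Nat 4)) (refl (Eq Nat 4 4) (refl Nat 4))
type:
  Eq (Eq (Eq Nat 4 4) (refl Nat 4) (refl Nat 4)) (refl (Eq Nat 4 4) (refl Nat 4)) (refl (Eq Nat 4 4) (refl Nat 4))


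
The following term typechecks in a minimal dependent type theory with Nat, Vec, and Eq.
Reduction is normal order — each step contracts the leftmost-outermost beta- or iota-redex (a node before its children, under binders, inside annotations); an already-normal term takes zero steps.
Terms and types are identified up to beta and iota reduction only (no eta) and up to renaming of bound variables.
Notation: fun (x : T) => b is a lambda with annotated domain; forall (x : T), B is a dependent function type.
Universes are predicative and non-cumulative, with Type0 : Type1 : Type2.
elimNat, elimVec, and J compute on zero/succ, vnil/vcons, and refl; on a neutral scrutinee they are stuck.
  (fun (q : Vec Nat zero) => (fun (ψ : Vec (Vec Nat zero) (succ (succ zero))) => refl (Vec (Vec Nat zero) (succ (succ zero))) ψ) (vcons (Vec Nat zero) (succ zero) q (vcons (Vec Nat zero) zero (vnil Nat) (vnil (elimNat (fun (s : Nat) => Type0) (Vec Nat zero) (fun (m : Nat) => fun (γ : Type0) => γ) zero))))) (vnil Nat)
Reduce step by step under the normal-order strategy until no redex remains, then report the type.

reduction (normal order):
  (fun (q : Vec Nat zero) => (fun (ψ : Vec (Vec Nat zero) (succ (succ zero))) => refl (Vec (Vec Nat zero) (succ (succ zero))) ψ) (vcons (Vec Nat zero) (succ zero) q (vcons (Vec Nat zero) zero (vnil Nat) (vnil (elimNat (fun (s : Nat) => Type0) (Vec Nat zero) (fun (m : Nat) => fun (γ : Type0) => γ) zero))))) (vnil Nat)
  ~> (fun (q : Vec (Vec Nat zero) (succ (succ zero))) => refl (Vec (Vec Nat zero) (succ (succ zero))) q) (vcons (Vec Nat zero) (succ zero) (vnil Nat) (vcons (Vec Nat zero) zero (vnil Nat) (vnil (elimNat (fun (ψ : Nat) => Type0) (Vec Nat zero) (fun (s : Nat) => fun (m : Type0) => m) zero))))
  ~> refl (Vec (Vec Nat zero) (succ (succ zero))) (vcons (Vec Nat zero) (succ zero) (vnil Nat) (vcons (Vec Nat zero) zero (vnil Nat) (vnil (elimNat (fun (q : Nat) => Type0) (Vec Nat zero) (fun (ψ : Nat) => fun (s : Type0) => s) zero))))
  ~> refl (Vec (Vec Nat zero) (succ (succ zero))) (vcons (Vec Nat zero) (succ zero) (vnil Nat) (vcons (Vec Nat zero) zero (vnil Nat) (vnil (Vec Nat zero))))
the term's type:
  Eq (Vec (Vec Nat zero) (succ (succ zero))) (vcons (Vec Nat zero) (succ zero) (vnil Nat) (vcons (Vec Nat zero) zero (vnil Nat) (vnil (Vec Nat zero)))) (vcons (Vec Nat zero) (succ zero) (vnil Nat) (vcons (Vec Nat zero) zero (vnil Nat) (vnil (Vec Nat zero))))


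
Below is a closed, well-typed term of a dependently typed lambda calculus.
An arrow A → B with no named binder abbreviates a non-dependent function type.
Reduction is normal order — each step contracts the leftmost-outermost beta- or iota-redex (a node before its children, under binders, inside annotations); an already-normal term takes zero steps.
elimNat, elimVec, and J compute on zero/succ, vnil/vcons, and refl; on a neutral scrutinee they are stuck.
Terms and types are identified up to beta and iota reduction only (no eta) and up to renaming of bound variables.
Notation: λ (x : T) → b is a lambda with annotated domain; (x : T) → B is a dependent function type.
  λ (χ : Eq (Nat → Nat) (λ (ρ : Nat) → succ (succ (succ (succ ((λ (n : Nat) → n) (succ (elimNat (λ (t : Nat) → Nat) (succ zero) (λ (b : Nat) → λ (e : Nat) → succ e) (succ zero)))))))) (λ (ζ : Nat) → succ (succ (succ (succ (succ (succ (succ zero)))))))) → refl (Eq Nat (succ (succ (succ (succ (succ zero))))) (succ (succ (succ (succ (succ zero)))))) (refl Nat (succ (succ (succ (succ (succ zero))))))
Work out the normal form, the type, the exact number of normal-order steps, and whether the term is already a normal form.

resulting normal form:
  λ (χ : Eq (Nat → Nat) (λ (ρ : Nat) → succ (succ (succ (succ (succ (succ (succ zero))))))) (λ (n : Nat) → succ (succ (succ (succ (succ (succ (succ zero)))))))) → refl (Eq Nat (succ (succ (succ (succ (succ zero))))) (succ (succ (succ (succ (succ zero)))))) (refl Nat (succ (succ (succ (succ (succ zero))))))
type:
  Eq (Nat → Nat) (λ (χ : Nat) → succ (succ (succ (succ (succ (succ (succ zero))))))) (λ (ρ : Nat) → succ (succ (succ (succ (succ (succ (succ zero))))))) → Eq (Eq Nat (succ (succ (succ (succ (succ zero))))) (succ (succ (succ (succ (succ zero)))))) (refl Nat (succ (succ (succ (succ (succ zero)))))) (refl Nat (succ (succ (succ (succ (succ zero))))))
normal-order step count: 5
term was already normal: no
first contracted redex: a beta-redex


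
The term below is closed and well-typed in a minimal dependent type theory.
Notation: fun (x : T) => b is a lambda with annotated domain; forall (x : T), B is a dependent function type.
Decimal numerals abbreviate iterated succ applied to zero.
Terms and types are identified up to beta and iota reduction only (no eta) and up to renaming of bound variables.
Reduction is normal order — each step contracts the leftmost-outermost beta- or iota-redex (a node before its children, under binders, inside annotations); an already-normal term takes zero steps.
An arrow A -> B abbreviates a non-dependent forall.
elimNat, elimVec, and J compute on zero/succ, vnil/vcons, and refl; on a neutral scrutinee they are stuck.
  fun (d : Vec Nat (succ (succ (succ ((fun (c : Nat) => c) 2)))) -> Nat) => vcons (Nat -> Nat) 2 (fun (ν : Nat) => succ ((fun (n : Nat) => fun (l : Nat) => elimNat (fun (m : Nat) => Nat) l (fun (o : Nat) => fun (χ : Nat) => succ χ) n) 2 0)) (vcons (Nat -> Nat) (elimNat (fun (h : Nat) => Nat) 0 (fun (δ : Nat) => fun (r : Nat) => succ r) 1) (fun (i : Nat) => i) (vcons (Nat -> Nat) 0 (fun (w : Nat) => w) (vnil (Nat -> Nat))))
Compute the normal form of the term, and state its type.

resulting normal form:
  fun (d : Vec Nat 5 -> Nat) => vcons (Nat -> Nat) 2 (fun (c : Nat) => 3) (vcons (Nat -> Nat) 1 (fun (ν : Nat) => ν) (vcons (Nat -> Nat) 0 (fun (n : Nat) => n) (vnil (Nat -> Nat))))
inferred type:
  (Vec Nat 5 -> Nat) -> Vec (Nat -> Nat) 3


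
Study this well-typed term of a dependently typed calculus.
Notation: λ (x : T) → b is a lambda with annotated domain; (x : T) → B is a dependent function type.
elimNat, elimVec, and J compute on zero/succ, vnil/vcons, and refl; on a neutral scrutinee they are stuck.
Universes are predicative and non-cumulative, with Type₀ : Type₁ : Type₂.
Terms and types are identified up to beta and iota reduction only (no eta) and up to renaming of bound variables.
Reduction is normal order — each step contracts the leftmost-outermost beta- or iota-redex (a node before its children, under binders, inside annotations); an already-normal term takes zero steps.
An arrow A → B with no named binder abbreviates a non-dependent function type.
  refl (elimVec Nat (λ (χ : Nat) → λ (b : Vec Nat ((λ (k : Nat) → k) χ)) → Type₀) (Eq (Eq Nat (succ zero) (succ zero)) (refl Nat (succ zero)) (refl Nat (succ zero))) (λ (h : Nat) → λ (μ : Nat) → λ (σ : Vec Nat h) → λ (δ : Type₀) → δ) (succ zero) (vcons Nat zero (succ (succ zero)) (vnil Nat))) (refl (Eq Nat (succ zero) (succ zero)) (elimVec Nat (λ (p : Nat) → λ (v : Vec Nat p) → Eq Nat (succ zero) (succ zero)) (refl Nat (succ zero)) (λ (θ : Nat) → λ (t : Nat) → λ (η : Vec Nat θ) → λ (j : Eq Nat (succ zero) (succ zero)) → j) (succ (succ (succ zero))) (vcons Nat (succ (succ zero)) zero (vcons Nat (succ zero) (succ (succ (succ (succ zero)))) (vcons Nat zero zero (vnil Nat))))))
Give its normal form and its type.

reduced normal form:
  refl (Eq (Eq Nat (succ zero) (succ zero)) (refl Nat (succ zero)) (refl Nat (succ zero))) (refl (Eq Nat (succ zero) (succ zero)) (refl Nat (succ zero)))
type:
  Eq (Eq (Eq Nat (succ zero) (succ zero)) (refl Nat (succ zero)) (refl Nat (succ zero))) (refl (Eq Nat (succ zero) (succ zero)) (refl Nat (succ zero))) (refl (Eq Nat (succ zero) (succ zero)) (refl Nat (succ zero)))


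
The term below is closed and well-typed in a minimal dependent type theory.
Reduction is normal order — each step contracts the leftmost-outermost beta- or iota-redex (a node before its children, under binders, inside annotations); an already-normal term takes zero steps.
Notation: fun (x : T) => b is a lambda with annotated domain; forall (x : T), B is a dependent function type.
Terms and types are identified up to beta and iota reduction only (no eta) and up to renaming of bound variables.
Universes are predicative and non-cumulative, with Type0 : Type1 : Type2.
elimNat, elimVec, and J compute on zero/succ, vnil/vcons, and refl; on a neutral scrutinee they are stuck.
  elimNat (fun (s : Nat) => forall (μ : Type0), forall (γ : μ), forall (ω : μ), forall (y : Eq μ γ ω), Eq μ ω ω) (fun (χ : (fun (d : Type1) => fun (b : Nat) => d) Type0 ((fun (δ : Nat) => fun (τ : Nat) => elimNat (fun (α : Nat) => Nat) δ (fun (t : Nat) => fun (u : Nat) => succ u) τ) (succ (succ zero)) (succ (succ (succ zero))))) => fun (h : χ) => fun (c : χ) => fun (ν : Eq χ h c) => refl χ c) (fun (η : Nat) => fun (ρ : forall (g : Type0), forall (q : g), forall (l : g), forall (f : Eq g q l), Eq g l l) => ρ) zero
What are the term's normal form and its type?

reduced normal form:
  fun (s : Type0) => fun (μ : s) => fun (γ : s) => fun (ω : Eq s μ γ) => refl s γ
type:
  forall (s : Type0), forall (μ : s), forall (γ : s), forall (ω : Eq s μ γ), Eq s γ γ
observation: 3 normal-order steps separate the term from its normal form.


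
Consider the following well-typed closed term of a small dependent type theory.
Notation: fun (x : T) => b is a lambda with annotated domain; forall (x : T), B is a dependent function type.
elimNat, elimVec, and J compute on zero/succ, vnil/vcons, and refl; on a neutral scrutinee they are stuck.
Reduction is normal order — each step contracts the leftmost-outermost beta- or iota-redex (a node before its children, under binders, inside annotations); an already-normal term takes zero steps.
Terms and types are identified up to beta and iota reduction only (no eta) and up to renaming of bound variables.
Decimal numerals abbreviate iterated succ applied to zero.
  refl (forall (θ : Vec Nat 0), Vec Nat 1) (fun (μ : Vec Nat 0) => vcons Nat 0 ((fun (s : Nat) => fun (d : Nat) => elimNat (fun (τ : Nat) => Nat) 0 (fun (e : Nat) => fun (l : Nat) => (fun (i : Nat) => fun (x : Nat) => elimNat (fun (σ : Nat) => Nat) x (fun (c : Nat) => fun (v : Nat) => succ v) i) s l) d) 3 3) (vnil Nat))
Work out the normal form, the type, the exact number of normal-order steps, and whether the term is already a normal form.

reduced normal form:
  refl (forall (θ : Vec Nat 0), Vec Nat 1) (fun (μ : Vec Nat 0) => vcons Nat 0 9 (vnil Nat))
inferred type:
  Eq (forall (θ : Vec Nat 0), Vec Nat 1) (fun (μ : Vec Nat 0) => vcons Nat 0 9 (vnil Nat)) (fun (s : Vec Nat 0) => vcons Nat 0 9 (vnil Nat))
normal-order step count: 48
started in normal form: no
first contracted redex: a beta-redex


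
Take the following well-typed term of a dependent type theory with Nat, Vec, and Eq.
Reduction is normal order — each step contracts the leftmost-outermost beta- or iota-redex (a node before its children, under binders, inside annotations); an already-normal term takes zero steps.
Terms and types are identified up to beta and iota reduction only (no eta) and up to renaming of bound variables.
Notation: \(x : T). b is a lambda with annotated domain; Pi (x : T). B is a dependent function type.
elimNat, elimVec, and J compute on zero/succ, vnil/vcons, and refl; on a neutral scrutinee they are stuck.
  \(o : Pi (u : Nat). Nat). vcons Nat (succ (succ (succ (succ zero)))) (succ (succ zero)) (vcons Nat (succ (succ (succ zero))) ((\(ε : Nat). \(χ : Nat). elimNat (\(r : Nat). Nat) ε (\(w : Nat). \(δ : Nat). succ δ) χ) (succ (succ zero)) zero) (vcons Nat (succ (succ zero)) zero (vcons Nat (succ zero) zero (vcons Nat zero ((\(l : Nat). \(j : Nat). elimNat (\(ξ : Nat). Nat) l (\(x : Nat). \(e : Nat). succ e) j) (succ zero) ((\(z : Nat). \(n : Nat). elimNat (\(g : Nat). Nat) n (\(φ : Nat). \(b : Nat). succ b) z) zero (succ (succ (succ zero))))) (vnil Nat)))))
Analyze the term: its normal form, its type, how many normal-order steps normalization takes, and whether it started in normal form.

normal form:
  \(o : Pi (u : Nat). Nat). vcons Nat (succ (succ (succ (succ zero)))) (succ (succ zero)) (vcons Nat (succ (succ (succ zero))) (succ (succ zero)) (vcons Nat (succ (succ zero)) zero (vcons Nat (succ zero) zero (vcons Nat zero (succ (succ (succ (succ zero)))) (vnil Nat)))))
inferred type:
  Pi (o : Pi (u : Nat). Nat). Vec Nat (succ (succ (succ (succ (succ zero)))))
reduction steps (normal order): 18
term was already normal: no
first contracted redex: a beta-redex


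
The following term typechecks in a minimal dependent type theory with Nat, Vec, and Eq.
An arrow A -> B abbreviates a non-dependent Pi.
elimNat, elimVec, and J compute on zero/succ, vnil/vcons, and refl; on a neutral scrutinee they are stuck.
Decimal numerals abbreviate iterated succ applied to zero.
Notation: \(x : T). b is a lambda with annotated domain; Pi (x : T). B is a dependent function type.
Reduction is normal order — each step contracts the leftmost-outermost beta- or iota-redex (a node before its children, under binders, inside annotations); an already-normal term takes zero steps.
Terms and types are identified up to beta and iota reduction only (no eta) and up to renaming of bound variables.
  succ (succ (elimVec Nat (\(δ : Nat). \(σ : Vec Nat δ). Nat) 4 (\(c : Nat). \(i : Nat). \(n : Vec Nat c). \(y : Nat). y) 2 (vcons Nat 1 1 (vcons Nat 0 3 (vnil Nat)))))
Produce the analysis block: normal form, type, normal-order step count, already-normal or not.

reduced normal form:
  6
the term's type:
  Nat
reduction steps (normal order): 11
started in normal form: no
first contracted redex: an elimVec iota-redex


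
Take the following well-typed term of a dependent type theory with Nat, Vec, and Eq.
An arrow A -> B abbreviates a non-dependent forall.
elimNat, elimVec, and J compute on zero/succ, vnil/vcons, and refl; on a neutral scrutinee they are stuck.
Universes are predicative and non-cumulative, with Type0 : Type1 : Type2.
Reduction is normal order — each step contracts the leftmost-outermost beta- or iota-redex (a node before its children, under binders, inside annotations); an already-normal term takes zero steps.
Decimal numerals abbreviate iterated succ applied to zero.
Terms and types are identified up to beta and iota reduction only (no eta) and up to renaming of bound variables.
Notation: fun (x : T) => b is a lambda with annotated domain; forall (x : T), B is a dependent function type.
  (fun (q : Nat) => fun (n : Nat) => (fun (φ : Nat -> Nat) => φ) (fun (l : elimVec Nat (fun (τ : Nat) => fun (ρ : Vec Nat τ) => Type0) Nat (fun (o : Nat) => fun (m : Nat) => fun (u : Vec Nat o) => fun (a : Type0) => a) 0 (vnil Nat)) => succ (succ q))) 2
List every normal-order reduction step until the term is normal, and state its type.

normal-order reduction sequence:
  (fun (q : Nat) => fun (n : Nat) => (fun (φ : Nat -> Nat) => φ) (fun (l : elimVec Nat (fun (τ : Nat) => fun (ρ : Vec Nat τ) => Type0) Nat (fun (o : Nat) => fun (m : Nat) => fun (u : Vec Nat o) => fun (a : Type0) => a) 0 (vnil Nat)) => succ (succ q))) 2
  ~> fun (q : Nat) => (fun (n : Nat -> Nat) => n) (fun (φ : elimVec Nat (fun (l : Nat) => fun (τ : Vec Nat l) => Type0) Nat (fun (ρ : Nat) => fun (o : Nat) => fun (m : Vec Nat ρ) => fun (u : Type0) => u) 0 (vnil Nat)) => 4)
  ~> fun (q : Nat) => fun (n : elimVec Nat (fun (φ : Nat) => fun (l : Vec Nat φ) => Type0) Nat (fun (τ : Nat) => fun (ρ : Nat) => fun (o : Vec Nat τ) => fun (m : Type0) => m) 0 (vnil Nat)) => 4
  ~> fun (q : Nat) => fun (n : Nat) => 4
type:
  Nat -> Nat -> Nat


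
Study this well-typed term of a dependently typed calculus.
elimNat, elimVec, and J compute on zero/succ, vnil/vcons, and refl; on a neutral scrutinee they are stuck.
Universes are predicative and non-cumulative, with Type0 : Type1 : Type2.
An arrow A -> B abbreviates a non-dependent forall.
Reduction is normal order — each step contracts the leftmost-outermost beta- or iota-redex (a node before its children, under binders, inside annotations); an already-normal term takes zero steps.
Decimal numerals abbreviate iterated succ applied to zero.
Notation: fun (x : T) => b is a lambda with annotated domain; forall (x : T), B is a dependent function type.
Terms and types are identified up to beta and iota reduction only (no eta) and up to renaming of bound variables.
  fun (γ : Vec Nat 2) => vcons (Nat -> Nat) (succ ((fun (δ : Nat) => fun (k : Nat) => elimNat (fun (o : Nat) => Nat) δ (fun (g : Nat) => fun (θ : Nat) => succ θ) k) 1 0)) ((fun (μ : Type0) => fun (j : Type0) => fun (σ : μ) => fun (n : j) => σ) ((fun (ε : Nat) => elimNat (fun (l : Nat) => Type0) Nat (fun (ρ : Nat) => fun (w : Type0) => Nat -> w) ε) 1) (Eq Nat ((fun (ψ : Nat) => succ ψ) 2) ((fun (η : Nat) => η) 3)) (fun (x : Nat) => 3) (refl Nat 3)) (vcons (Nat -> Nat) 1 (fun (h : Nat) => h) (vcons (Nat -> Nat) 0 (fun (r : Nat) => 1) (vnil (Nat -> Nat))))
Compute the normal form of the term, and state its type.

resulting normal form:
  fun (γ : Vec Nat 2) => vcons (Nat -> Nat) 2 (fun (δ : Nat) => 3) (vcons (Nat -> Nat) 1 (fun (k : Nat) => k) (vcons (Nat -> Nat) 0 (fun (o : Nat) => 1) (vnil (Nat -> Nat))))
the term's type:
  Vec Nat 2 -> Vec (Nat -> Nat) 3
observation: the term reaches its normal form after 7 normal-order steps.


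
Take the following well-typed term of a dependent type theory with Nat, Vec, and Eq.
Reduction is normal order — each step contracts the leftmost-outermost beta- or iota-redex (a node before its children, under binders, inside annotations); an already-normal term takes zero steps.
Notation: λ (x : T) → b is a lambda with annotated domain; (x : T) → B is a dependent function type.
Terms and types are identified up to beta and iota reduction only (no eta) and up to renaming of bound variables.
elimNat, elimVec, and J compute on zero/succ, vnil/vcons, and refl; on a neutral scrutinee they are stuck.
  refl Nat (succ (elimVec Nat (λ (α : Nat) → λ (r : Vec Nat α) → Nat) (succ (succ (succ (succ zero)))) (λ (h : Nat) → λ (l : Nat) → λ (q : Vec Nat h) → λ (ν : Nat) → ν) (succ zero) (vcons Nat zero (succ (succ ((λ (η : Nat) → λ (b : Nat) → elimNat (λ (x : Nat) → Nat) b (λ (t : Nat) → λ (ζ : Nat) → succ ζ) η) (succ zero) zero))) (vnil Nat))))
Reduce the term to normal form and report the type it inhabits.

resulting normal form:
  refl Nat (succ (succ (succ (succ (succ zero)))))
inferred type:
  Eq Nat (succ (succ (succ (succ (succ zero))))) (succ (succ (succ (succ (succ zero)))))


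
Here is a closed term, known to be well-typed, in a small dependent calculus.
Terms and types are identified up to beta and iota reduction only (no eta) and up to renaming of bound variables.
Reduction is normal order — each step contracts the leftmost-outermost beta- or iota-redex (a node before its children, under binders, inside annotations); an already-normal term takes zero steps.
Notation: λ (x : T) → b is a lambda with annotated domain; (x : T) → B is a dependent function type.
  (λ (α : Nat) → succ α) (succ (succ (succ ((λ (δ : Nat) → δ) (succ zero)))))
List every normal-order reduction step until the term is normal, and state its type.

normal-order reduction:
  (λ (α : Nat) → succ α) (succ (succ (succ ((λ (δ : Nat) → δ) (succ zero)))))
  ~> succ (succ (succ (succ ((λ (α : Nat) → α) (succ zero)))))
  ~> succ (succ (succ (succ (succ zero))))
inferred type:
  Nat


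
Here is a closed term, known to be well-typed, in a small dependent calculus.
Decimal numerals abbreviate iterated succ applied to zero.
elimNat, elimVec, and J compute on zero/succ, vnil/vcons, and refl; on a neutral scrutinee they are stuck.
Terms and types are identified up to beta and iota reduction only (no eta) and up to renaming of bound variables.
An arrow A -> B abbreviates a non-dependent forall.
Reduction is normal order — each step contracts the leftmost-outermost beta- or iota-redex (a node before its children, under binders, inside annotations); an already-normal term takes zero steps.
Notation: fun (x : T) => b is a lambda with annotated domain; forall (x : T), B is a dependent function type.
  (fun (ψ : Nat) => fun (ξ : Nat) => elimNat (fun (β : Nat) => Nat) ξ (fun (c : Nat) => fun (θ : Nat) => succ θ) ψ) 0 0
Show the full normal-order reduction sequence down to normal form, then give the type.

reduction (normal order):
  (fun (ψ : Nat) => fun (ξ : Nat) => elimNat (fun (β : Nat) => Nat) ξ (fun (c : Nat) => fun (θ : Nat) => succ θ) ψ) 0 0
  ~> (fun (ψ : Nat) => elimNat (fun (ξ : Nat) => Nat) ψ (fun (β : Nat) => fun (c : Nat) => succ c) 0) 0
  ~> elimNat (fun (ψ : Nat) => Nat) 0 (fun (ξ : Nat) => fun (β : Nat) => succ β) 0
  ~> 0
the term's type:
  Nat


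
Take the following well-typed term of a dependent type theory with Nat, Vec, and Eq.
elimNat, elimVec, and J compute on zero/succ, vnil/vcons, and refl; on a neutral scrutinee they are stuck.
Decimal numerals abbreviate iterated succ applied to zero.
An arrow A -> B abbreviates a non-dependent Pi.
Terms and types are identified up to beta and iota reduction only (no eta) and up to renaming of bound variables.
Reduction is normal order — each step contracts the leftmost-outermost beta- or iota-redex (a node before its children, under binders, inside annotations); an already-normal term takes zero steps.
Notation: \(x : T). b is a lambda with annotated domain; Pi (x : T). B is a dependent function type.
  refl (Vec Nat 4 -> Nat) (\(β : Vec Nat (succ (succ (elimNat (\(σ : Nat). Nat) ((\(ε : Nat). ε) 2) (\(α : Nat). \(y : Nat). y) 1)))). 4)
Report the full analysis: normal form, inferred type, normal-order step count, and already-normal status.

reduced normal form:
  refl (Vec Nat 4 -> Nat) (\(β : Vec Nat 4). 4)
inferred type:
  Eq (Vec Nat 4 -> Nat) (\(β : Vec Nat 4). 4) (\(σ : Vec Nat 4). 4)
steps to reach normal form (normal order): 5
started in normal form: no
first contracted redex: an elimNat iota-redex


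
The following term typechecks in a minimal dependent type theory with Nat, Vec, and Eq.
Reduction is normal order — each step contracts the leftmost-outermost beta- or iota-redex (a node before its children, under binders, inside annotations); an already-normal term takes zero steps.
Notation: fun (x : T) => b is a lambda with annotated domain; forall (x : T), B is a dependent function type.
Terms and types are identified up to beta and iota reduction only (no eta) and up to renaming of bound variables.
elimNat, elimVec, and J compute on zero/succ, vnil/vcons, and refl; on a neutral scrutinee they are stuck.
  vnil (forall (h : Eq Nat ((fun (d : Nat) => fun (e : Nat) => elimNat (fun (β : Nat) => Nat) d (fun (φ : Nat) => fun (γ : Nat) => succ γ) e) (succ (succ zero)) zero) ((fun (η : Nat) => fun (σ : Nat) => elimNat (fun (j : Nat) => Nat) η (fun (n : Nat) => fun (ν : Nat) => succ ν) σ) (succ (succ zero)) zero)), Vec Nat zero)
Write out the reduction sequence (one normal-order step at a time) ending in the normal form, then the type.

reduction (normal order):
  vnil (forall (h : Eq Nat ((fun (d : Nat) => fun (e : Nat) => elimNat (fun (β : Nat) => Nat) d (fun (φ : Nat) => fun (γ : Nat) => succ γ) e) (succ (succ zero)) zero) ((fun (η : Nat) => fun (σ : Nat) => elimNat (fun (j : Nat) => Nat) η (fun (n : Nat) => fun (ν : Nat) => succ ν) σ) (succ (succ zero)) zero)), Vec Nat zero)
  ~> vnil (forall (h : Eq Nat ((fun (d : Nat) => elimNat (fun (e : Nat) => Nat) (succ (succ zero)) (fun (β : Nat) => fun (φ : Nat) => succ φ) d) zero) ((fun (γ : Nat) => fun (η : Nat) => elimNat (fun (σ : Nat) => Nat) γ (fun (j : Nat) => fun (n : Nat) => succ n) η) (succ (succ zero)) zero)), Vec Nat zero)
  ~> vnil (forall (h : Eq Nat (elimNat (fun (d : Nat) => Nat) (succ (succ zero)) (fun (e : Nat) => fun (β : Nat) => succ β) zero) ((fun (φ : Nat) => fun (γ : Nat) => elimNat (fun (η : Nat) => Nat) φ (fun (σ : Nat) => fun (j : Nat) => succ j) γ) (succ (succ zero)) zero)), Vec Nat zero)
  ~> vnil (forall (h : Eq Nat (succ (succ zero)) ((fun (d : Nat) => fun (e : Nat) => elimNat (fun (β : Nat) => Nat) d (fun (φ : Nat) => fun (γ : Nat) => succ γ) e) (succ (succ zero)) zero)), Vec Nat zero)
  ~> vnil (forall (h : Eq Nat (succ (succ zero)) ((fun (d : Nat) => elimNat (fun (e : Nat) => Nat) (succ (succ zero)) (fun (β : Nat) => fun (φ : Nat) => succ φ) d) zero)), Vec Nat zero)
  ~> vnil (forall (h : Eq Nat (succ (succ zero)) (elimNat (fun (d : Nat) => Nat) (succ (succ zero)) (fun (e : Nat) => fun (β : Nat) => succ β) zero)), Vec Nat zero)
  ~> vnil (forall (h : Eq Nat (succ (succ zero)) (succ (succ zero))), Vec Nat zero)
type:
  Vec (forall (h : Eq Nat (succ (succ zero)) (succ (succ zero))), Vec Nat zero) zero


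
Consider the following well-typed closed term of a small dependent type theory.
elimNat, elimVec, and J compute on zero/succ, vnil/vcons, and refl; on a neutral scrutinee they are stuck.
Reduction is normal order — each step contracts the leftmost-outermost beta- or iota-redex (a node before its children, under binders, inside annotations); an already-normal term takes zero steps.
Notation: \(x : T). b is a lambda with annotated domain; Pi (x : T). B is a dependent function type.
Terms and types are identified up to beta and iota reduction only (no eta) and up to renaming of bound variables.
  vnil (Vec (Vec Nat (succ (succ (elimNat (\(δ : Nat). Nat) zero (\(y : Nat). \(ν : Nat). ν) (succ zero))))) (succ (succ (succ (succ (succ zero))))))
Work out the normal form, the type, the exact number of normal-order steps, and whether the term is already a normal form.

resulting normal form:
  vnil (Vec (Vec Nat (succ (succ zero))) (succ (succ (succ (succ (succ zero))))))
the term's type:
  Vec (Vec (Vec Nat (succ (succ zero))) (succ (succ (succ (succ (succ zero)))))) zero
reduction steps (normal order): 4
started in normal form: no
first contracted redex: an elimNat iota-redex


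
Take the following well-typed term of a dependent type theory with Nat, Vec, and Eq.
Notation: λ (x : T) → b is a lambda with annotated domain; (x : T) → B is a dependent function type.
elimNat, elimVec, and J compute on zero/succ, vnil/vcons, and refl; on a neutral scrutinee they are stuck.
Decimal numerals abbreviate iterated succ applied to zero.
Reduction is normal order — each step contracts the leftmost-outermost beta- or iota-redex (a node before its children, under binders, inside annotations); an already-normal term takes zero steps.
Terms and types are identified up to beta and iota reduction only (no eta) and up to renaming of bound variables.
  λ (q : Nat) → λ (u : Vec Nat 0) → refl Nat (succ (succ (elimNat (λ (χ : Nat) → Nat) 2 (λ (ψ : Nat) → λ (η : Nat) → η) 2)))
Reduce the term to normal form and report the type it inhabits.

reduced normal form:
  λ (q : Nat) → λ (u : Vec Nat 0) → refl Nat 4
type:
  (q : Nat) → (u : Vec Nat 0) → Eq Nat 4 4
observation: contracting an elimNat iota-redex first, the term normalizes in 7 steps.


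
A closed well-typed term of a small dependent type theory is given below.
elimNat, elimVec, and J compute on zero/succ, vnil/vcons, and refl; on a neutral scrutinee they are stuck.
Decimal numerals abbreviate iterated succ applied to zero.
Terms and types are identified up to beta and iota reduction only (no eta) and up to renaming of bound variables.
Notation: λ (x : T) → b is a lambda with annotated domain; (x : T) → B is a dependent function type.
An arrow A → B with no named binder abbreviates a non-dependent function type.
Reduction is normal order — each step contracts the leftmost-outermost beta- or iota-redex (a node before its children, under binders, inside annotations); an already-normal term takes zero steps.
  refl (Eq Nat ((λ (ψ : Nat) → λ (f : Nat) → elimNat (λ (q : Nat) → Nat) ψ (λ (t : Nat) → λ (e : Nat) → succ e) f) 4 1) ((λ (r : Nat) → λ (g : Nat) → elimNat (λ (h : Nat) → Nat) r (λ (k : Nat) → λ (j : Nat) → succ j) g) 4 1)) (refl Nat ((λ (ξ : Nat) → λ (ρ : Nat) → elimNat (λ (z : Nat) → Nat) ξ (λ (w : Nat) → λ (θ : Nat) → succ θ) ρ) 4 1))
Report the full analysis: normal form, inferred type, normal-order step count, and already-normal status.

normal form:
  refl (Eq Nat 5 5) (refl Nat 5)
the term's type:
  Eq (Eq Nat 5 5) (refl Nat 5) (refl Nat 5)
reduction steps (normal order): 18
term was already normal: no
first redex: a beta-redex


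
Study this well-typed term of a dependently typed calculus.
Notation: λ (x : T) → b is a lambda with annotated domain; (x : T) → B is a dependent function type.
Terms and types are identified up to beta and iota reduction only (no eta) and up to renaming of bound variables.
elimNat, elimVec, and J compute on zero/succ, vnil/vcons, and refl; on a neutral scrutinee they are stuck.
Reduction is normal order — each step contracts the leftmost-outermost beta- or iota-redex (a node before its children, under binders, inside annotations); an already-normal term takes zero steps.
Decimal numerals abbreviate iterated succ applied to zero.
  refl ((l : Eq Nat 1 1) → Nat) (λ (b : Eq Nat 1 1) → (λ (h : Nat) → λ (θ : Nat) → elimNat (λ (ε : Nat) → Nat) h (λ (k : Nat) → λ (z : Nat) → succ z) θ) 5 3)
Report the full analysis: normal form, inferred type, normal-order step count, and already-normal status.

normal form:
  refl ((l : Eq Nat 1 1) → Nat) (λ (b : Eq Nat 1 1) → 8)
inferred type:
  Eq ((l : Eq Nat 1 1) → Nat) (λ (b : Eq Nat 1 1) → 8) (λ (h : Eq Nat 1 1) → 8)
normal-order step count: 12
started in normal form: no
first redex: a beta-redex


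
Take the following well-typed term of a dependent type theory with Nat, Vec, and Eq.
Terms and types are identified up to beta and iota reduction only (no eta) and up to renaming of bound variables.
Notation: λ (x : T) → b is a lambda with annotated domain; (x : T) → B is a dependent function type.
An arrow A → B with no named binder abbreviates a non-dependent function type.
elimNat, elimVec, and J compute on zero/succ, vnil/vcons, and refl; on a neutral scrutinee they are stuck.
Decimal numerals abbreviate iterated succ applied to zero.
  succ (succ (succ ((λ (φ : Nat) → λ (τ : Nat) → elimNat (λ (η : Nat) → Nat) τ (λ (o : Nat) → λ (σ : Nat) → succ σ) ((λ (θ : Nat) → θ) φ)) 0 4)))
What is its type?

the term's type:
  Nat


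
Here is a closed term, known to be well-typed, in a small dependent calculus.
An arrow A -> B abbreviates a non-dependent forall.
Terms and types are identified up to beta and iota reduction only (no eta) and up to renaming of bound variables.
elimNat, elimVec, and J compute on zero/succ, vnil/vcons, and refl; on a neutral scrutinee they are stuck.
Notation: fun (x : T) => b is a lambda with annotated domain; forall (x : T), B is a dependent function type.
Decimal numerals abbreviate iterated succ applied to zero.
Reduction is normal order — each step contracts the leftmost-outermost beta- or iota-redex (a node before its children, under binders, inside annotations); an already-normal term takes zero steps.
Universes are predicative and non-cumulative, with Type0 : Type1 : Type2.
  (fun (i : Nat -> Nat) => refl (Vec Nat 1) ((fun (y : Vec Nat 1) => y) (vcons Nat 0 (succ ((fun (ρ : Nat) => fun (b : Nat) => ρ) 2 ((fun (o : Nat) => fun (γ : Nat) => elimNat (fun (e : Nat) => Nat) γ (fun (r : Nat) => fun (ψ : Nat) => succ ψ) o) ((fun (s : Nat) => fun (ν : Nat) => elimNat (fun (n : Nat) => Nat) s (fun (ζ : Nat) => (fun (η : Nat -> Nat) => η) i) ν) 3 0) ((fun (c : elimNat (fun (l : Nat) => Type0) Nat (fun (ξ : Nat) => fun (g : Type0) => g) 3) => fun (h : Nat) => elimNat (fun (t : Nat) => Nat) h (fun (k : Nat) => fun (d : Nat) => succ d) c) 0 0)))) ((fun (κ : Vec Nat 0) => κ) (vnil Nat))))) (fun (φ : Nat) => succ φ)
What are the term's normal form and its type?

resulting normal form:
  refl (Vec Nat 1) (vcons Nat 0 3 (vnil Nat))
type:
  Eq (Vec Nat 1) (vcons Nat 0 3 (vnil Nat)) (vcons Nat 0 3 (vnil Nat))


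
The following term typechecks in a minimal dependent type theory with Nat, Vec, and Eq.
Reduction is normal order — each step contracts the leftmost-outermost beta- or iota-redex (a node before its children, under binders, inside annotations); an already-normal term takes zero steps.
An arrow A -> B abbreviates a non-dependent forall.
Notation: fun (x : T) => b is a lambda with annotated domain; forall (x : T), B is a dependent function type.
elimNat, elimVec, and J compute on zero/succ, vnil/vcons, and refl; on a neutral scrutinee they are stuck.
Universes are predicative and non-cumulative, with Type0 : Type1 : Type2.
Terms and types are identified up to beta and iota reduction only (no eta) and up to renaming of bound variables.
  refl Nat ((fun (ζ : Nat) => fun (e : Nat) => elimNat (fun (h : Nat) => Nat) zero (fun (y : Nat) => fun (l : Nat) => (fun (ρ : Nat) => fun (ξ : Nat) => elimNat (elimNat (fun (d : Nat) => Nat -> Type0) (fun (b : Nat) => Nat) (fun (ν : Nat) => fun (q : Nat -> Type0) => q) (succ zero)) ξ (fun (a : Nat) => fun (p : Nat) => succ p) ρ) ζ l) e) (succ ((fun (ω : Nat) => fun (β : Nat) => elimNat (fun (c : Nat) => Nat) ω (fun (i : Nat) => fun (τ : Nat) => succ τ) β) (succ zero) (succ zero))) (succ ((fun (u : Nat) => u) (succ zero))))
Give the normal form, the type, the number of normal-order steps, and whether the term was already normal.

normal form:
  refl Nat (succ (succ (succ (succ (succ (succ zero))))))
inferred type:
  Eq Nat (succ (succ (succ (succ (succ (succ zero)))))) (succ (succ (succ (succ (succ (succ zero))))))
steps to reach normal form (normal order): 54
started in normal form: no
first contracted redex: a beta-redex


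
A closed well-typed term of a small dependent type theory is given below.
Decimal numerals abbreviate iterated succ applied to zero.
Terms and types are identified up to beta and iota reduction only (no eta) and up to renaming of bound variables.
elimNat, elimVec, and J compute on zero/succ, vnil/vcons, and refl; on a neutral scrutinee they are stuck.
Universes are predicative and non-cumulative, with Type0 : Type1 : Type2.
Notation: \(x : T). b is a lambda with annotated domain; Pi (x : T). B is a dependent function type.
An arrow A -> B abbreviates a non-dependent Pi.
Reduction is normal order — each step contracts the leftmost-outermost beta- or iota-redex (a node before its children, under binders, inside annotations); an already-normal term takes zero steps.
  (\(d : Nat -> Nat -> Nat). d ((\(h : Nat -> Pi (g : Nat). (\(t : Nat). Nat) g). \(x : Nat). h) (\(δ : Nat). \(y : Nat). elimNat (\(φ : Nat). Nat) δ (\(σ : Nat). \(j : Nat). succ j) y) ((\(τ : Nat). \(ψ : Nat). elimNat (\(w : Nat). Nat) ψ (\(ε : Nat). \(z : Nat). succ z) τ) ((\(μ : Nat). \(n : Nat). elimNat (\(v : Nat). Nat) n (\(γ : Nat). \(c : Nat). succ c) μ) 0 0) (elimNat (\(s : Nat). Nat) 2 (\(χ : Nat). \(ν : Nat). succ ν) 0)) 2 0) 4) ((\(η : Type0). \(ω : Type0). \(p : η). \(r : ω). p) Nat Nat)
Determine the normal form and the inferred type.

resulting normal form:
  2
the term's type:
  Nat
observation: the first redex contracted is a beta-redex; the normal form is reached in 10 normal-order steps.


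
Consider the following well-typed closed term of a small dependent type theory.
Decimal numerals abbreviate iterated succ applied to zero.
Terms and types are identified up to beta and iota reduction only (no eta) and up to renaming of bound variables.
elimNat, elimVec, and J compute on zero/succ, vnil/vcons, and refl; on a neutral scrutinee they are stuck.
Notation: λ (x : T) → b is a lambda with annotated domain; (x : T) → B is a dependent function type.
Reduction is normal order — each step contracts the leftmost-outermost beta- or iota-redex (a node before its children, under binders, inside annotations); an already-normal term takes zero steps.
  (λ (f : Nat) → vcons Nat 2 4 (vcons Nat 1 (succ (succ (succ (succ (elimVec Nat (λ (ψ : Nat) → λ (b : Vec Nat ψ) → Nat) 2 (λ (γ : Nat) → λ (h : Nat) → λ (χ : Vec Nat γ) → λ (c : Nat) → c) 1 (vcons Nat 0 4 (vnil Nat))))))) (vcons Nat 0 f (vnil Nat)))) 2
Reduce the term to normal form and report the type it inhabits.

reduced normal form:
  vcons Nat 2 4 (vcons Nat 1 6 (vcons Nat 0 2 (vnil Nat)))
the term's type:
  Vec Nat 3


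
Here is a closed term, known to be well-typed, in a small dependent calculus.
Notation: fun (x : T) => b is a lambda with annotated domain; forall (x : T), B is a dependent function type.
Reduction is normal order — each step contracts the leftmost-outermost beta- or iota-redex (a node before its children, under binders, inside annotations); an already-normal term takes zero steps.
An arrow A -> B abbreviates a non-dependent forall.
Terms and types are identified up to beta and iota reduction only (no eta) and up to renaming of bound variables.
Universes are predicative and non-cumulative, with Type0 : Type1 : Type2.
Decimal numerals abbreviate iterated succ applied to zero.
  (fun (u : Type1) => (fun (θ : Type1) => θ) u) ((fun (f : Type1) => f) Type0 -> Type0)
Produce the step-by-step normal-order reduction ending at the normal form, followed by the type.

normal-order reduction sequence:
  (fun (u : Type1) => (fun (θ : Type1) => θ) u) ((fun (f : Type1) => f) Type0 -> Type0)
  ~> (fun (u : Type1) => u) ((fun (θ : Type1) => θ) Type0 -> Type0)
  ~> (fun (u : Type1) => u) Type0 -> Type0
  ~> Type0 -> Type0
the term's type:
  Type1


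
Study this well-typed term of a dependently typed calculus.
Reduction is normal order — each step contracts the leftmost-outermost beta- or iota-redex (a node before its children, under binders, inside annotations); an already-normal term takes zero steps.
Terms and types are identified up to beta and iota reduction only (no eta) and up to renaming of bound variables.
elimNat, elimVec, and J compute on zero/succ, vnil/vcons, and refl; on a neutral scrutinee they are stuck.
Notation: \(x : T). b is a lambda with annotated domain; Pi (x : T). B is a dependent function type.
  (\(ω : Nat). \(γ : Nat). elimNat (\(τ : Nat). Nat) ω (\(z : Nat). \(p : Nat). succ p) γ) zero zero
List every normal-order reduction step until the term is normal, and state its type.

normal-order reduction sequence:
  (\(ω : Nat). \(γ : Nat). elimNat (\(τ : Nat). Nat) ω (\(z : Nat). \(p : Nat). succ p) γ) zero zero
  ~> (\(ω : Nat). elimNat (\(γ : Nat). Nat) zero (\(τ : Nat). \(z : Nat). succ z) ω) zero
  ~> elimNat (\(ω : Nat). Nat) zero (\(γ : Nat). \(τ : Nat). succ τ) zero
  ~> zero
type:
  Nat
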